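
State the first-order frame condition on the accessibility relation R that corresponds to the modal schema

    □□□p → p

∀x ∃w (xR³w ∧ x = w)

This is a Sahlqvist (Geach-type) schema ◇^0□^3p → □^0◇^0p.
Minimal-valuation argument: fix x; take any y with xR^0y and any z with xR^0z. Set V(p) to the set of worlds R-reachable from y in exactly 3 steps. Then □^3p holds at y, so the antecedent holds at x; validity forces ◇^0p at z, giving a w with zR^0w and yR^3w.
First-order correspondent: ∀x ∃w (xR³w ∧ x = w).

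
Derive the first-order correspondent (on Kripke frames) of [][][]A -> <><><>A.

This is a Sahlqvist (Geach-type) schema ◇^0□^3A → □^0◇^3A.
Minimal-valuation argument: fix x; take any y with xR^0y and any z with xR^0z. Set V(A) to the set of worlds R-reachable from y in exactly 3 steps. Then □^3A holds at y, so the antecedent holds at x; validity forces ◇^3A at z, giving a w with zR^3w and yR^3w.
First-order correspondent: forall x exists w (x R^3 w & x R^3 w).

forall x exists w (x R^3 w & x R^3 w)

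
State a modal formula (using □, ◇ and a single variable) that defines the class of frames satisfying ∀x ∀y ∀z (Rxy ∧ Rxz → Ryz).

◇p → □◇p

This is the Euclidean property; the standard corresponding axiom is 5: ◇p → □◇p.
Suppose ◇p→□◇p is valid. Take Rxy, Rxz and set V(p)={y}. Then ◇p at x, so □◇p at x, so ◇p at z, so some w with Rzw has p; w=y, i.e. Rzy. By symmetry of the argument, Ryz.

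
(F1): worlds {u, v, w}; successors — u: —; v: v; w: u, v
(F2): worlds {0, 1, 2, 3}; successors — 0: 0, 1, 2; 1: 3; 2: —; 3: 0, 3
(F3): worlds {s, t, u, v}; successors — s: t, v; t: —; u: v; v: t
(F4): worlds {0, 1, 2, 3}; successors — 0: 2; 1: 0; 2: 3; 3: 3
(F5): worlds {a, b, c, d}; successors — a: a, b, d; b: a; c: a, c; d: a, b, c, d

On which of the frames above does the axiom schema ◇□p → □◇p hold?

The schema corresponds to convergence: ∀x ∀y ∀z (Rxy ∧ Rxz → ∃w (Ryw ∧ Rzw)).
(F1): fails — Rwu and Rwu but u and u have no common successor.
(F2): fails — R00 and R02 but 0 and 2 have no common successor.
(F3): fails — Rsv and Rst but v and t have no common successor.
(F4): satisfies the condition.
(F5): satisfies the condition.

(F4), (F5)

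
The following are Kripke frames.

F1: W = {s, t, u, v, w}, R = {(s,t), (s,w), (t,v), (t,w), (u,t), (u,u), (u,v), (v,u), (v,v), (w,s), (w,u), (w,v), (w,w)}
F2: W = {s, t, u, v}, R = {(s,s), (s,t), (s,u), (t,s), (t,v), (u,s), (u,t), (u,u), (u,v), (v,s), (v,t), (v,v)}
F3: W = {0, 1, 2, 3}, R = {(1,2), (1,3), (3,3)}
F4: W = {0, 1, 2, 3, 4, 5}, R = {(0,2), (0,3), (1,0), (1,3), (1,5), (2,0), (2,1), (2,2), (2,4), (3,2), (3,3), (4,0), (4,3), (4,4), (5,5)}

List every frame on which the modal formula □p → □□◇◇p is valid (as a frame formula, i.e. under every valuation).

Frame correspondent (Sahlqvist): ∀x ∀z (xR²z → ∃w (xRw ∧ zR²w)) — i.e. a generalized confluence (Geach) condition.
F1: condition met.
F2: condition met.
F3: condition met.
F4: fails — 2R²5 but no w with 2Rw and 5R²w.
Valid on: F1, F2, F3.

F1, F2, F3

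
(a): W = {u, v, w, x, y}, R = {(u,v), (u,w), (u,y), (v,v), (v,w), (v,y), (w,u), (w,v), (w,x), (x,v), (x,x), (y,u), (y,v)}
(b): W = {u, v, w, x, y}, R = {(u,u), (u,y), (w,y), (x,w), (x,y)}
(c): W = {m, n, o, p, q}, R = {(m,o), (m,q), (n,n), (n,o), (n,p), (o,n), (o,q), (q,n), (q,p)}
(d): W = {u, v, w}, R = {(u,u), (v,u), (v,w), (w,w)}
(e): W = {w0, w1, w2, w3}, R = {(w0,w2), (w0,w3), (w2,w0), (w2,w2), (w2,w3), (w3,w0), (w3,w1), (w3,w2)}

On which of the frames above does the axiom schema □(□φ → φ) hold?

Frame correspondent (Sahlqvist): ∀x ∀y (Rxy → Ryy) — i.e. shift-reflexivity.
(a): fails — Ruw but not Rww.
(b): fails — Rxw but not Rww.
(c): fails — Rno but not Roo.
(d): condition met.
(e): fails — Rw3w1 but not Rw1w1.

(d)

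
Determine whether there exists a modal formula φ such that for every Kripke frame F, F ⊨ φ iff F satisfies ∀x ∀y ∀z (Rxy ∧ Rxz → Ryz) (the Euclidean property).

Yes — defined by ◇r → □◇r

Yes: it is the Euclidean property, defined by the 5 schema ◇r → □◇r.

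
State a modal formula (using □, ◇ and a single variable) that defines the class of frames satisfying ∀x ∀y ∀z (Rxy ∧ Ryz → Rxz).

The condition is transitivity. The 4 schema □r → □□r defines it.
Suppose □r→□□r is valid. Take Rxy, Ryz and set V(r)={w : Rxw}. Then □r at x, so □□r at x, so □r at y, so r at z, i.e. Rxz.

□r → □□r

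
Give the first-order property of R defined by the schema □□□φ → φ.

This is a Sahlqvist (Geach-type) schema ◇^0□^3φ → □^0◇^0φ.
Minimal-valuation argument: fix x; take any y with xR^0y and any z with xR^0z. Set V(φ) to the set of worlds R-reachable from y in exactly 3 steps. Then □^3φ holds at y, so the antecedent holds at x; validity forces ◇^0φ at z, giving a w with zR^0w and yR^3w.
First-order correspondent: ∀x ∃w (xR³w ∧ x = w).

∀x ∃w (xR³w ∧ x = w)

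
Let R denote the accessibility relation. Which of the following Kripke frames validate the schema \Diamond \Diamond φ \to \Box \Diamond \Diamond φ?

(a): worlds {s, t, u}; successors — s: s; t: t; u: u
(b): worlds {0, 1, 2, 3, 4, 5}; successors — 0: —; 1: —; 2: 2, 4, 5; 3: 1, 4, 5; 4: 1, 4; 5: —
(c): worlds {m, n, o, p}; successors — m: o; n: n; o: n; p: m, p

(a)

The schema corresponds to a generalized confluence (Geach) condition: \forall x \forall y \forall z ((x R^2 y \wedge xRz) \to \exists w (y = w \wedge z R^2 w)).
(a): condition met.
(b): fails — 2R²1, 2R5 but no w with 1=w and 5R²w.
(c): fails — pR²m, pRm but no w with m=w and mR²w.
Valid on: (a).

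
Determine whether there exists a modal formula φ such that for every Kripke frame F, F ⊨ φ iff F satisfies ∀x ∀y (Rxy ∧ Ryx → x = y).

If a class were modally definable it would be closed under surjective bounded morphisms (Goldblatt–Thomason).
The 6-cycle (worlds a,b,c,d,e,f with a→b→c→d→e→f→a) is antisymmetric. Sending even-indexed worlds to • and odd-indexed worlds to ∘ is a surjective bounded morphism onto the two-world frame with •↔∘, which is not antisymmetric.
So the class is not modally definable.

No — not modally definable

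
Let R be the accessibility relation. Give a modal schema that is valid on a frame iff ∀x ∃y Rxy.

A defining formula is □r → ◇r (the D axiom).
Suppose □r→◇r is valid. At any x set V(r)=W. Then □r at x, so ◇r at x, so x has a successor.

□r → ◇r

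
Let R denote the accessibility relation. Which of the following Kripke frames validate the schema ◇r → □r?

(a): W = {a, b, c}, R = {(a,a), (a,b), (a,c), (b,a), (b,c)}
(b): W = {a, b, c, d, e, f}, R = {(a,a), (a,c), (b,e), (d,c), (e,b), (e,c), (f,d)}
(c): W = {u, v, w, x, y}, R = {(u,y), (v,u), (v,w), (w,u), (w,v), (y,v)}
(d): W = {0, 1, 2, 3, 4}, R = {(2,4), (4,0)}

Frame correspondent (Sahlqvist): ∀x ∀y ∀z (Rxy ∧ Rxz → y = z) — i.e. partial functionality.
(a): fails — a sees both a and b.
(b): fails — a sees both a and c.
(c): fails — v sees both u and w.
(d): condition met.
Valid on: (d).

(d)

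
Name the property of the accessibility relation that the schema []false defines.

Emptiness of R

This schema is the Ver axiom.
It corresponds to emptiness of R: forall x forall y ~Rxy.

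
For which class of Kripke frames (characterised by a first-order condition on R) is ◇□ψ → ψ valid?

symmetry

Equivalently (dual form): ψ → □◇ψ.
Suppose ψ→□◇ψ is valid. Take Rxy and set V(ψ)={x}. Then ψ at x, so □◇ψ at x, so ◇ψ at y, so some z with Ryz has ψ; z=x, i.e. Ryx.
The converse is a direct semantic check.
So the correspondent is symmetry.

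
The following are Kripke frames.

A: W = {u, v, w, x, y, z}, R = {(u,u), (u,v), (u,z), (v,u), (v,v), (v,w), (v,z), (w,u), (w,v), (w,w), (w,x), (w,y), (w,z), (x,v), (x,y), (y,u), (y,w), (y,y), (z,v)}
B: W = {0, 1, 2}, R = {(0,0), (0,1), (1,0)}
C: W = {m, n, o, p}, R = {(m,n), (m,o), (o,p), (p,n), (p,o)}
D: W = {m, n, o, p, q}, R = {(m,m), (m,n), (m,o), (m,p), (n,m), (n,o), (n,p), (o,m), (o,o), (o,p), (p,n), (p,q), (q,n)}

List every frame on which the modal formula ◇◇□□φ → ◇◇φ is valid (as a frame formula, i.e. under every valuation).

This is the axiom for a generalized confluence (Geach) condition; its first-order frame correspondent is ∀x ∀y (xR²y → ∃w (yR²w ∧ xR²w)).
A: satisfies the condition.
B: satisfies the condition.
C: fails — oR²n but no w with nR²w and oR²w.
D: satisfies the condition.
Valid on: A, B, D.

A, B, D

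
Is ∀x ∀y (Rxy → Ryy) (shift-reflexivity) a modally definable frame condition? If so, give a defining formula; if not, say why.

This is a Sahlqvist condition; the T□ axiom □(□r → r) defines it.
Suppose □(□r→r) is valid. Take Rxy and set V(r)={w : Ryw}. Then at y, □r holds; since □(□r→r) at x, □r→r at y, so r at y, i.e. Ryy.

Definable; □(□r → r) defines it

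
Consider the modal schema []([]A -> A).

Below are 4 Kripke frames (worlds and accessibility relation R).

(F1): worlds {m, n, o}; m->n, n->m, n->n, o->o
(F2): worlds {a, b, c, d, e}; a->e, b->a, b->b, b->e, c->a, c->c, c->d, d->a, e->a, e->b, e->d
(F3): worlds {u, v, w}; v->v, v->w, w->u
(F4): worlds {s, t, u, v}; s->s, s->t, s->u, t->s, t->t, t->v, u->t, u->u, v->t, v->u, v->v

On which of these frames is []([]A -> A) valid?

(F4)

The schema corresponds to shift-reflexivity: forall x forall y (Rxy -> Ryy).
(F1): fails — Rnm but not Rmm.
(F2): fails — Rcd but not Rdd.
(F3): fails — Rwu but not Ruu.
(F4): holds.
Valid on: (F4).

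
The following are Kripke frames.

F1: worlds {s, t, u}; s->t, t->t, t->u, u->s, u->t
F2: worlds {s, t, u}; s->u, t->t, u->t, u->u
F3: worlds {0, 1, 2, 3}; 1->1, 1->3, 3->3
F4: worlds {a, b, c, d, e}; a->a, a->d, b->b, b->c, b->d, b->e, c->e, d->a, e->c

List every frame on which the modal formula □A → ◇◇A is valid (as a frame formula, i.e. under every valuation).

The schema corresponds to a generalized confluence (Geach) condition: ∀x ∃w (xRw ∧ xR²w).
F1: satisfies the condition.
F2: satisfies the condition.
F3: fails — at 0 but no w with 0Rw and 0R²w.
F4: fails — at c but no w with cRw and cR²w.

F1, F2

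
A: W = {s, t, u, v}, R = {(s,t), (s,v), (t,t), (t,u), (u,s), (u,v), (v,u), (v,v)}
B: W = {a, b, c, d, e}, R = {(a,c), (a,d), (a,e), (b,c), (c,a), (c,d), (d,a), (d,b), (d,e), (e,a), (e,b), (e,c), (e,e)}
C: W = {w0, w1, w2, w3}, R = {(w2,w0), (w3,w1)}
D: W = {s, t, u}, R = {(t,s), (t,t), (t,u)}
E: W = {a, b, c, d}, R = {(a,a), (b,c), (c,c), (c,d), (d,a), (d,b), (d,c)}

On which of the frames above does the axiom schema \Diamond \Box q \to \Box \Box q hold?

Frame correspondent (Sahlqvist): \forall x \forall y \forall z ((xRy \wedge x R^2 z) \to \exists w (yRw \wedge z = w)) — i.e. a generalized confluence (Geach) condition.
A: fails — sRt, sR²v but no w with tRw and v=w.
B: fails — aRc, aR²b but no w with cRw and b=w.
C: condition met.
D: fails — tRs, tR²s but no w with sRw and s=w.
E: fails — cRc, cR²a but no w with cRw and a=w.

C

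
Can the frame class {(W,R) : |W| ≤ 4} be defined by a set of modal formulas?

No — not modally definable

Modal frame validity is preserved under disjoint unions.
Any modal formula valid on each of 5 disjoint one-world frames is valid on their disjoint union (validity is preserved under disjoint unions). Each one-world frame has |W|=1≤4, but the union has |W|=5.
So no modal formula (or set of formulas) defines exactly the |W|≤4 frames.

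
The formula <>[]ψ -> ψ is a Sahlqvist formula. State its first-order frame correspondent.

symmetry

Equivalently (dual form): ψ → □◇ψ.
Suppose ψ→□◇ψ is valid. Take Rxy and set V(ψ)={x}. Then ψ at x, so □◇ψ at x, so ◇ψ at y, so some z with Ryz has ψ; z=x, i.e. Ryx.
The converse is a direct semantic check.
So the correspondent is symmetry.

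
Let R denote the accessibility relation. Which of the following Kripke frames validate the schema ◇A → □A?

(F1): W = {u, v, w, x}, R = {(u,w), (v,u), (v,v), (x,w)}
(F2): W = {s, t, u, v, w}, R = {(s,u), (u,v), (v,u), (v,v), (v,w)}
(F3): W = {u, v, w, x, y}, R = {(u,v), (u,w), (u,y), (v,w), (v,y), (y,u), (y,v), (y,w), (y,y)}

none

Frame correspondent (Sahlqvist): ∀x ∀y ∀z (Rxy ∧ Rxz → y = z) — i.e. partial functionality.
(F1): fails — v sees both u and v.
(F2): fails — v sees both u and v.
(F3): fails — u sees both v and w.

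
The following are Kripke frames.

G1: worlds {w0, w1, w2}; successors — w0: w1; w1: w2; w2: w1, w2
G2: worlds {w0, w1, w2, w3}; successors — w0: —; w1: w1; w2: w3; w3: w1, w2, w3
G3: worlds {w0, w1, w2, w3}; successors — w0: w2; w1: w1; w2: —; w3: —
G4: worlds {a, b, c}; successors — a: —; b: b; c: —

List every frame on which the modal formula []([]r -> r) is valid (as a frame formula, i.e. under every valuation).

This is the axiom for shift-reflexivity; its first-order frame correspondent is forall x forall y (Rxy -> Ryy).
G1: fails — Rw0w1 but not Rw1w1.
G2: fails — Rw3w2 but not Rw2w2.
G3: fails — Rw0w2 but not Rw2w2.
G4: ✓.

G4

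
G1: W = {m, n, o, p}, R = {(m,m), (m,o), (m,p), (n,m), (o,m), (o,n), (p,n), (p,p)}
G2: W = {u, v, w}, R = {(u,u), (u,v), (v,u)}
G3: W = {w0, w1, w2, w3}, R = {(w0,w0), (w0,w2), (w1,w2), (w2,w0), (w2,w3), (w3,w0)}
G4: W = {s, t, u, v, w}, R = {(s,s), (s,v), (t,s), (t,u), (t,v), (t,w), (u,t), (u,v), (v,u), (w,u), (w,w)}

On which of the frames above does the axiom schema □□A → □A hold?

G2

Frame correspondent (Sahlqvist): ∀x ∀y (Rxy → ∃z (Rxz ∧ Rzy)) — i.e. density.
G1: fails — Ron but no z with Roz and Rzn.
G2: ✓.
G3: fails — Rw1w2 but no z with Rw1z and Rzw2.
G4: fails — Rut but no z with Ruz and Rzt.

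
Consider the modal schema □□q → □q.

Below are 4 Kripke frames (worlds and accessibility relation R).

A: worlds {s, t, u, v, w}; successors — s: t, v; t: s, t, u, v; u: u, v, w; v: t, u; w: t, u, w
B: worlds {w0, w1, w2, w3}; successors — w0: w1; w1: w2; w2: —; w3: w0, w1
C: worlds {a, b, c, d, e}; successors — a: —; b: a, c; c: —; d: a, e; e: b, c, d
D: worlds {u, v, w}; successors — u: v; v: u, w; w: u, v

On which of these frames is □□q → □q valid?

A

Frame correspondent (Sahlqvist): ∀x ∀y (Rxy → ∃z (Rxz ∧ Rzy)) — i.e. density.
A: condition met.
B: fails — Rw1w2 but no z with Rw1z and Rzw2.
C: fails — Rbc but no z with Rbz and Rzc.
D: fails — Ruv but no z with Ruz and Rzv.
Valid on: A.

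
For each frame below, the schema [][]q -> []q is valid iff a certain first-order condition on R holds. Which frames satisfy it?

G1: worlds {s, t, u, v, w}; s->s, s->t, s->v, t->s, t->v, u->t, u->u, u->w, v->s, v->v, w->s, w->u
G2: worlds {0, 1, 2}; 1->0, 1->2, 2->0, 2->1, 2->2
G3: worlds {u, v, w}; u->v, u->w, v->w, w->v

G1, G2

This is the axiom for density; its first-order frame correspondent is forall x forall y (Rxy -> exists z (Rxz & Rzy)).
G1: ✓.
G2: ✓.
G3: fails — Rwv but no z with Rwz and Rzv.
Valid on: G1, G2.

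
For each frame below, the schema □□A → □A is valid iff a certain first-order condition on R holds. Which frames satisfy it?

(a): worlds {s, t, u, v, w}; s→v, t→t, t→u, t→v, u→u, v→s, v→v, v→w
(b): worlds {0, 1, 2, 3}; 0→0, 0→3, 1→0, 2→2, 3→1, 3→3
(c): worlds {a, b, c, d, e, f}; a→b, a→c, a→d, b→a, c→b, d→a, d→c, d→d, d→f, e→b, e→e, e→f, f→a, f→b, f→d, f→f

The schema corresponds to density: ∀x ∀y (Rxy → ∃z (Rxz ∧ Rzy)).
(a): condition met.
(b): condition met.
(c): fails — Rba but no z with Rbz and Rza.
Valid on: (a), (b).

(a), (b)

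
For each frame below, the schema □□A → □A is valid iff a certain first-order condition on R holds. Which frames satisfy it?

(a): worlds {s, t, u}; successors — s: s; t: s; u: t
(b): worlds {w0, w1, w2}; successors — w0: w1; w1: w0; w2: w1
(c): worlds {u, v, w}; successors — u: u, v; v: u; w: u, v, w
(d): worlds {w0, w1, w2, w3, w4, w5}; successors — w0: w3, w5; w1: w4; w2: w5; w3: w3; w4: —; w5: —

(c)

The schema corresponds to density: ∀x ∀y (Rxy → ∃z (Rxz ∧ Rzy)).
(a): fails — Rut but no z with Ruz and Rzt.
(b): fails — Rw0w1 but no z with Rw0z and Rzw1.
(c): ✓.
(d): fails — Rw0w5 but no z with Rw0z and Rzw5.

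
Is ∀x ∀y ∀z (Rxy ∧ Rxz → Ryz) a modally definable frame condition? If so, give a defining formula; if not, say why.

Definable; ◇r → □◇r defines it

Yes: it is the Euclidean property, defined by the 5 schema ◇r → □◇r.
Suppose ◇r→□◇r is valid. Take Rxy, Rxz and set V(r)={y}. Then ◇r at x, so □◇r at x, so ◇r at z, so some w with Rzw has r; w=y, i.e. Rzy. By symmetry of the argument, Ryz.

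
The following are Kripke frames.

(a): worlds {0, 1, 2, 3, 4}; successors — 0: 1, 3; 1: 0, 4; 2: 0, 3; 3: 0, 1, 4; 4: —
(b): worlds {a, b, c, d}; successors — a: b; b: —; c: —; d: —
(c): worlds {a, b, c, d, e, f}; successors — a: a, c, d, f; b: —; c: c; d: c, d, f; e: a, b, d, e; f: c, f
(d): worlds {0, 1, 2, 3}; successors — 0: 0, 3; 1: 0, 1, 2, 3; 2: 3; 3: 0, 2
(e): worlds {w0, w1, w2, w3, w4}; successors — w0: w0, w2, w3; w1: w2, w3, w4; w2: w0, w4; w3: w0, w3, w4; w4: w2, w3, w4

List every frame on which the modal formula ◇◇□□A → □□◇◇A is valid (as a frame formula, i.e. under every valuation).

Frame correspondent (Sahlqvist): ∀x ∀y ∀z ((xR²y ∧ xR²z) → ∃w (yR²w ∧ zR²w)) — i.e. a generalized confluence (Geach) condition.
(a): fails — 0R²0, 0R²4 but no w with 0R²w and 4R²w.
(b): holds.
(c): fails — eR²a, eR²b but no w with aR²w and bR²w.
(d): holds.
(e): holds.

(b), (d), (e)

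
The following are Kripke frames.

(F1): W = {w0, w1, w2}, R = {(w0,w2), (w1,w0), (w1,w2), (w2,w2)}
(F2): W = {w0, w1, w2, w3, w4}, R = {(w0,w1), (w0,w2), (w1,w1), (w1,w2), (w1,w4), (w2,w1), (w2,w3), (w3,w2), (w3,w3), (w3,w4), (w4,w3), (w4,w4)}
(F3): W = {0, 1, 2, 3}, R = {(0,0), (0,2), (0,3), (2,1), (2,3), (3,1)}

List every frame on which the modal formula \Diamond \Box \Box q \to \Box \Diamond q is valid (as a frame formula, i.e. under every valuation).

This is the axiom for a generalized confluence (Geach) condition; its first-order frame correspondent is \forall x \forall y \forall z ((xRy \wedge xRz) \to \exists w (y R^2 w \wedge zRw)).
(F1): satisfies the condition.
(F2): satisfies the condition.
(F3): fails — 0R2, 0R0 but no w with 2R²w and 0Rw.
Valid on: (F1), (F2).

(F1), (F2)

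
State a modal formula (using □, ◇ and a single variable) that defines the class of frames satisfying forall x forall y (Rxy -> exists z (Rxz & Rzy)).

□□s → □s

The condition is density. The C4 schema □□s → □s defines it.
Suppose □□s→□s is valid. Take Rxy and set V(s)={w : xR²w}. Then □□s at x, so □s at x, so s at y, i.e. ∃z(Rxz∧Rzy).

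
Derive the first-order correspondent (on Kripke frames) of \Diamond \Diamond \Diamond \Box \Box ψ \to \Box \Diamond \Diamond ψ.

This is a Sahlqvist (Geach-type) schema ◇^3□^2ψ → □^1◇^2ψ.
Minimal-valuation argument: fix x; take any y with xR^3y and any z with xR^1z. Set V(ψ) to the set of worlds R-reachable from y in exactly 2 steps. Then □^2ψ holds at y, so the antecedent holds at x; validity forces ◇^2ψ at z, giving a w with zR^2w and yR^2w.
First-order correspondent: \forall x \forall y \forall z ((x R^3 y \wedge xRz) \to \exists w (y R^2 w \wedge z R^2 w)).

\forall x \forall y \forall z ((x R^3 y \wedge xRz) \to \exists w (y R^2 w \wedge z R^2 w))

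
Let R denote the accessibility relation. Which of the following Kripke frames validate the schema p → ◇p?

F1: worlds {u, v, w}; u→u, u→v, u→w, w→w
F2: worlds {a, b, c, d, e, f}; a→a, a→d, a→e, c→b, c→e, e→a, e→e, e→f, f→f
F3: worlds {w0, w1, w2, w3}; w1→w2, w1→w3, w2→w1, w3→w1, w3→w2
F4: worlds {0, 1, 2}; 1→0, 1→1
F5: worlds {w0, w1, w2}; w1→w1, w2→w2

The schema corresponds to reflexivity: ∀x Rxx.
F1: fails — world v does not see itself.
F2: fails — world b does not see itself.
F3: fails — world w0 does not see itself.
F4: fails — world 0 does not see itself.
F5: fails — world w0 does not see itself.

none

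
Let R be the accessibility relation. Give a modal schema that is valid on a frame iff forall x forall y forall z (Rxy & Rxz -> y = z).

◇r → □r

This is partial functionality; the standard corresponding axiom is CD: ◇r → □r.
Suppose ◇r→□r is valid. Take Rxy, Rxz and set V(r)={y}. Then ◇r at x, so □r at x, so r at z, i.e. z=y.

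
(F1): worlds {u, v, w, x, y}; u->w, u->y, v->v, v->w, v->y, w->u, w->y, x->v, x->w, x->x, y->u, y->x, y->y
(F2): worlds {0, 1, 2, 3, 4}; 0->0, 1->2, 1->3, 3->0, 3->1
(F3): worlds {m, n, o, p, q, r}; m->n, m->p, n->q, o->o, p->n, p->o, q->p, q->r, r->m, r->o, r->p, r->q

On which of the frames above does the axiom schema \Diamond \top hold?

(F1), (F3)

Frame correspondent (Sahlqvist): \forall x \exists y Rxy — i.e. seriality.
(F1): condition met.
(F2): fails — world 2 has no successor.
(F3): condition met.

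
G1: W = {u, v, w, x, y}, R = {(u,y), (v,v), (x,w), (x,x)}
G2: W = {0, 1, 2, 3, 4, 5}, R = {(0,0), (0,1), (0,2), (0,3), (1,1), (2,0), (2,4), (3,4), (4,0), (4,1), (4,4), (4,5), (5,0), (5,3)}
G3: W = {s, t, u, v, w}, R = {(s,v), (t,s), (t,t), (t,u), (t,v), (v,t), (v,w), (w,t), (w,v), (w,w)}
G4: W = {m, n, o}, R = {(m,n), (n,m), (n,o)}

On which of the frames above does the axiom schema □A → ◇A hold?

This is the axiom for seriality; its first-order frame correspondent is ∀x ∃y Rxy.
G1: fails — world w has no successor.
G2: holds.
G3: fails — world u has no successor.
G4: fails — world o has no successor.

G2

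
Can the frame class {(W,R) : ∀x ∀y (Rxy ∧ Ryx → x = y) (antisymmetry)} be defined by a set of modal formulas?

If a class were modally definable it would be closed under surjective bounded morphisms (Goldblatt–Thomason).
The 6-cycle (worlds 0,1,2,3,4,5 with 0→1→2→3→4→5→0) is antisymmetric. Sending even-indexed worlds to • and odd-indexed worlds to ∘ is a surjective bounded morphism onto the two-world frame with •↔∘, which is not antisymmetric.
Hence antisymmetry is not modally definable.

No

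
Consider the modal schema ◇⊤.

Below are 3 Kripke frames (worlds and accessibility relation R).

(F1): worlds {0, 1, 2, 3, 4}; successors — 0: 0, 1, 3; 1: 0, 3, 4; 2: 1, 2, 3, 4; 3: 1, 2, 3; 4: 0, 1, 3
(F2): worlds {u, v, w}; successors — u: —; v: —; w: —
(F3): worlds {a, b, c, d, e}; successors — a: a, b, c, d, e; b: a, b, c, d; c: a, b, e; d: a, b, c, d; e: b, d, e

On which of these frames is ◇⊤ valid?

The schema corresponds to seriality: ∀x ∃y Rxy.
(F1): condition met.
(F2): fails — world u has no successor.
(F3): condition met.

(F1), (F3)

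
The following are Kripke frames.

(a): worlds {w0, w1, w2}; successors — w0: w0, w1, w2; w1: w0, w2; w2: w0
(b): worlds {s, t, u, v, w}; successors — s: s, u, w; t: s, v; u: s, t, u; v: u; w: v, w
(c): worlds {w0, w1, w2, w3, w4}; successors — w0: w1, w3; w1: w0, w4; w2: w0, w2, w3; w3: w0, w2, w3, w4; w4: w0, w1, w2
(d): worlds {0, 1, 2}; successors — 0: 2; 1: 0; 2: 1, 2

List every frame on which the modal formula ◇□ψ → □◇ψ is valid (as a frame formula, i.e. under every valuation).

This is the axiom for convergence; its first-order frame correspondent is ∀x ∀y ∀z (Rxy ∧ Rxz → ∃w (Ryw ∧ Rzw)).
(a): ✓.
(b): fails — Rsw and Rsu but w and u have no common successor.
(c): fails — Rw4w1 and Rw4w0 but w1 and w0 have no common successor.
(d): fails — R22 and R21 but 2 and 1 have no common successor.

(a)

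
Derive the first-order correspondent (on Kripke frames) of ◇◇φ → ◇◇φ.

This is a Sahlqvist (Geach-type) schema ◇^2□^0φ → □^0◇^2φ.
First-order correspondent: ∀x ∀y (xR²y → ∃w (y = w ∧ xR²w)).

∀x ∀y (xR²y → ∃w (y = w ∧ xR²w))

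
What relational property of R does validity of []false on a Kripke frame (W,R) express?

□⊥ is valid iff no world has any successor (otherwise □⊥ fails at any world with one).
Conversely, any frame satisfying forall x forall y ~Rxy validates the schema.
Frame condition: forall x forall y ~Rxy.

Emptiness of R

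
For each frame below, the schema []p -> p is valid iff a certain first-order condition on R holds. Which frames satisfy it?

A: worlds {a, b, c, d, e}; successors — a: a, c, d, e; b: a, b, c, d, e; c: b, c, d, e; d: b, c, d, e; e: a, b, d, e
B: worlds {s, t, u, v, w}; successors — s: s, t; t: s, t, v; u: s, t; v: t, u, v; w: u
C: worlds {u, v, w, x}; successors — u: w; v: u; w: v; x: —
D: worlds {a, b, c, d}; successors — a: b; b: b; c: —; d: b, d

A

The schema corresponds to reflexivity: forall x Rxx.
A: condition met.
B: fails — world u does not see itself.
C: fails — world u does not see itself.
D: fails — world a does not see itself.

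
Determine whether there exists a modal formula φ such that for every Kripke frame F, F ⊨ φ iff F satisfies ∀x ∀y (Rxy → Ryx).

This is a Sahlqvist condition; the B axiom q → □◇q defines it.
Suppose q→□◇q is valid. Take Rxy and set V(q)={x}. Then q at x, so □◇q at x, so ◇q at y, so some z with Ryz has q; z=x, i.e. Ryx.

Yes — defined by q → □◇q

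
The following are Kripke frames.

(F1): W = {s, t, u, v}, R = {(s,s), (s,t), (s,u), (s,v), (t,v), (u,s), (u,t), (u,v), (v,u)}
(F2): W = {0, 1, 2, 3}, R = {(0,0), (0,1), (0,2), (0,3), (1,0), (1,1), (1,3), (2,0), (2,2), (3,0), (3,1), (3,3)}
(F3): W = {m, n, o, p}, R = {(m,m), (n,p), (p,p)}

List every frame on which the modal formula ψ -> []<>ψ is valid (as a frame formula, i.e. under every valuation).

This is the axiom for symmetry; its first-order frame correspondent is forall x forall y (Rxy -> Ryx).
(F1): fails — Rtv but not Rvt.
(F2): condition met.
(F3): fails — Rnp but not Rpn.

(F2)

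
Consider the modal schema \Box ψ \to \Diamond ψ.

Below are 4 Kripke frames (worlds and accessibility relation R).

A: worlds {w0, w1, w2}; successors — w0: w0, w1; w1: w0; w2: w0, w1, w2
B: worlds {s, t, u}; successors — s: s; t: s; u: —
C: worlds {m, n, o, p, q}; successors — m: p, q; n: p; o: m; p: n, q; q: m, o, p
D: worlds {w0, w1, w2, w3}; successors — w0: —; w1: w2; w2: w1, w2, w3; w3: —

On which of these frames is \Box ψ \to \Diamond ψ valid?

This is the axiom for seriality; its first-order frame correspondent is \forall x \exists y Rxy.
A: condition met.
B: fails — world u has no successor.
C: condition met.
D: fails — world w0 has no successor.
Valid on: A, C.

A, C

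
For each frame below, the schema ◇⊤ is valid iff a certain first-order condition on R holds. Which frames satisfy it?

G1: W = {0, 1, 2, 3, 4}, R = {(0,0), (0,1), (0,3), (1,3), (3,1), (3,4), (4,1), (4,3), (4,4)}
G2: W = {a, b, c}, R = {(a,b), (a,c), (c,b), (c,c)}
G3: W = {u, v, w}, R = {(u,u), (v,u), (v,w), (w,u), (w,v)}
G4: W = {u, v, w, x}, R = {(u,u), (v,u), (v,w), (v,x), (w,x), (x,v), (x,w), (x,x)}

The schema corresponds to seriality: ∀x ∃y Rxy.
G1: fails — world 2 has no successor.
G2: fails — world b has no successor.
G3: satisfies the condition.
G4: satisfies the condition.
Valid on: G3, G4.

G3, G4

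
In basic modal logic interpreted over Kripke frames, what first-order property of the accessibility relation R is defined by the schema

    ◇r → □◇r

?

The Euclidean property

Suppose ◇r→□◇r is valid. Take Rxy, Rxz and set V(r)={y}. Then ◇r at x, so □◇r at x, so ◇r at z, so some w with Rzw has r; w=y, i.e. Rzy. By symmetry of the argument, Ryz.
Conversely, on a frame with the Euclidean property the schema holds at every world under every valuation.
Frame condition: ∀x ∀y ∀z (Rxy ∧ Rxz → Ryz).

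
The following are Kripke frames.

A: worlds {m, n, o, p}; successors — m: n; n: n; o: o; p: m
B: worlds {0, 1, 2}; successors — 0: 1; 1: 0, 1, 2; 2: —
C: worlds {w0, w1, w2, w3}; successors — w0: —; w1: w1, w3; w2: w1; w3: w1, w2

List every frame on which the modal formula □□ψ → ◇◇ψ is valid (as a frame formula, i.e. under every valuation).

Frame correspondent (Sahlqvist): ∀x ∃w (xR²w ∧ xR²w) — i.e. a generalized confluence (Geach) condition.
A: satisfies the condition.
B: fails — at 2 but no w with 2R²w and 2R²w.
C: fails — at w0 but no w with w0R²w and w0R²w.

A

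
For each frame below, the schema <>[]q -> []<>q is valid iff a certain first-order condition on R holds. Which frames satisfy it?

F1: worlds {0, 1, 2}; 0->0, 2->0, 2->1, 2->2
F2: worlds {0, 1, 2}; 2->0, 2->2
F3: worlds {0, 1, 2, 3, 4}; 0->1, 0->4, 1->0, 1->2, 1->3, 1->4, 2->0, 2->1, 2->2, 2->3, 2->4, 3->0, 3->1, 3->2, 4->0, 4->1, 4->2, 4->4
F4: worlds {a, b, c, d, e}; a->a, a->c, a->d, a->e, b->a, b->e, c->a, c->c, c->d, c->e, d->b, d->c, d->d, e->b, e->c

Frame correspondent (Sahlqvist): forall x forall y forall z (Rxy & Rxz -> exists w (Ryw & Rzw)) — i.e. convergence.
F1: fails — R22 and R21 but 2 and 1 have no common successor.
F2: fails — R22 and R20 but 2 and 0 have no common successor.
F3: ✓.
F4: fails — Rdd and Rdb but d and b have no common successor.

F3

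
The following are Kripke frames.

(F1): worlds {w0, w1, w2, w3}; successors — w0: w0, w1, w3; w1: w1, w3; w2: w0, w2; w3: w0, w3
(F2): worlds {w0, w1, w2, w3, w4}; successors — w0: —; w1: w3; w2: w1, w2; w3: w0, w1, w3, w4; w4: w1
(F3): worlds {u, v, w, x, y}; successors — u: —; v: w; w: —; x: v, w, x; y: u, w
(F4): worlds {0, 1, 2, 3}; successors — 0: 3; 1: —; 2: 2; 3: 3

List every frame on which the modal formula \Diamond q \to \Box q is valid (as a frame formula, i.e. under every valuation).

(F4)

Frame correspondent (Sahlqvist): \forall x \forall y \forall z (Rxy \wedge Rxz \to y = z) — i.e. partial functionality.
(F1): fails — w0 sees both w0 and w1.
(F2): fails — w2 sees both w1 and w2.
(F3): fails — x sees both v and w.
(F4): satisfies the condition.
Valid on: (F4).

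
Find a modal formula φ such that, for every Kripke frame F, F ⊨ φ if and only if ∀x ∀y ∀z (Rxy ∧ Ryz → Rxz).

□q → □□q

A defining formula is □q → □□q (the 4 axiom).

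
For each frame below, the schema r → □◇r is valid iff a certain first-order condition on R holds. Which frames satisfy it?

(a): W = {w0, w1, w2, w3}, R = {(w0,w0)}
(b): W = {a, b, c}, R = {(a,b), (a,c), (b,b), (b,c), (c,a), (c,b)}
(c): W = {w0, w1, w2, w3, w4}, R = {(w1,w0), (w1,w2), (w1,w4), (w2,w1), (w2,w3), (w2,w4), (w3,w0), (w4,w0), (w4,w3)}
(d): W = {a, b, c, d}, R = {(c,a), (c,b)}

Frame correspondent (Sahlqvist): ∀x ∀y (Rxy → Ryx) — i.e. symmetry.
(a): condition met.
(b): fails — Rab but not Rba.
(c): fails — Rw1w0 but not Rw0w1.
(d): fails — Rca but not Rac.

(a)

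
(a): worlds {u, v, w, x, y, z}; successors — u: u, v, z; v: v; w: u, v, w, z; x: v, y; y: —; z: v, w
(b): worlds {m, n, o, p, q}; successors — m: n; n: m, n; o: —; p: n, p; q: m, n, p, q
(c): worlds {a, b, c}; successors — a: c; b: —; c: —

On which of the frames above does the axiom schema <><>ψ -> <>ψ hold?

(c)

Frame correspondent (Sahlqvist): forall x forall y (x R^2 y -> exists w (y = w & xRw)) — i.e. a generalized confluence (Geach) condition.
(a): fails — uR²w but no t with w=t and uRt.
(b): fails — mR²m but no w with m=w and mRw.
(c): holds.
Valid on: (c).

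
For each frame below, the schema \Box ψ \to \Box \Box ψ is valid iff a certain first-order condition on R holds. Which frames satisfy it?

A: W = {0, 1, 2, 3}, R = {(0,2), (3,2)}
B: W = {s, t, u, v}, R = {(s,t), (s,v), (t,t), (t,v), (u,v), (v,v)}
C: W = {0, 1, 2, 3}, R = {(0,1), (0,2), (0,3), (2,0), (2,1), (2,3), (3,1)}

A, B

Frame correspondent (Sahlqvist): \forall x \forall y \forall z (Rxy \wedge Ryz \to Rxz) — i.e. transitivity.
A: ✓.
B: ✓.
C: fails — R02 and R20 but not R00.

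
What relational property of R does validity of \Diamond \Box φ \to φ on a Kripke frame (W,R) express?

This is frame-equivalent to φ → □◇φ (substitute ¬φ for φ and contrapose).
Suppose φ→□◇φ is valid. Take Rxy and set V(φ)={x}. Then φ at x, so □◇φ at x, so ◇φ at y, so some z with Ryz has φ; z=x, i.e. Ryx.
Conversely, on a frame with symmetry the schema holds at every world under every valuation.
So the correspondent is symmetry.

Symmetry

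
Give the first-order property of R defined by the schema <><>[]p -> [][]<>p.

forall x forall y forall z ((x R^2 y & x R^2 z) -> exists w (yRw & zRw))

This is a Sahlqvist (Geach-type) schema ◇^2□^1p → □^2◇^1p.
First-order correspondent: forall x forall y forall z ((x R^2 y & x R^2 z) -> exists w (yRw & zRw)).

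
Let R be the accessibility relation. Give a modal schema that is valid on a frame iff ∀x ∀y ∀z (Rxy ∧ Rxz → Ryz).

◇s → □◇s

A defining formula is ◇s → □◇s (the 5 axiom).
Suppose ◇s→□◇s is valid. Take Rxy, Rxz and set V(s)={y}. Then ◇s at x, so □◇s at x, so ◇s at z, so some w with Rzw has s; w=y, i.e. Rzy. By symmetry of the argument, Ryz.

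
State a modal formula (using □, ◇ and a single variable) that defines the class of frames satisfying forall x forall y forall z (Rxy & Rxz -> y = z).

The condition is partial functionality. The CD schema ◇q → □q defines it.
Suppose ◇q→□q is valid. Take Rxy, Rxz and set V(q)={y}. Then ◇q at x, so □q at x, so q at z, i.e. z=y.

◇q → □q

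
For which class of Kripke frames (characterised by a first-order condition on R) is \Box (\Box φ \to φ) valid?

This schema is the T□ axiom.
Its frame correspondent is shift-reflexivity — \forall x \forall y (Rxy \to Ryy).

Shift-reflexivity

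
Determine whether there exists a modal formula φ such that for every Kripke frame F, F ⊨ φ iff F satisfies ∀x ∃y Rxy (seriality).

The condition is seriality. A defining modal formula is □q → ◇q.
Suppose □q→◇q is valid. At any x set V(q)=W. Then □q at x, so ◇q at x, so x has a successor.

Yes, by □q → ◇q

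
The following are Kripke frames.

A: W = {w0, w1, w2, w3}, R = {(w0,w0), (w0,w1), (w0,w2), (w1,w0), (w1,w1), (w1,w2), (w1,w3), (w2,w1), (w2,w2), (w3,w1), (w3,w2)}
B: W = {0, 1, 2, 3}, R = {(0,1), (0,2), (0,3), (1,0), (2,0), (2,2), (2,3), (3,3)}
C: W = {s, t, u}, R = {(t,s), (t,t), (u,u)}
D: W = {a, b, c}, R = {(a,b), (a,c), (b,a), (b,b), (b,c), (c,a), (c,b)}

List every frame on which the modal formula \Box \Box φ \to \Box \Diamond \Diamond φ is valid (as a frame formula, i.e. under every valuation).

A, B, D

Frame correspondent (Sahlqvist): \forall x \forall z (xRz \to \exists w (x R^2 w \wedge z R^2 w)) — i.e. a generalized confluence (Geach) condition.
A: condition met.
B: condition met.
C: fails — tRs but no w with tR²w and sR²w.
D: condition met.
Valid on: A, B, D.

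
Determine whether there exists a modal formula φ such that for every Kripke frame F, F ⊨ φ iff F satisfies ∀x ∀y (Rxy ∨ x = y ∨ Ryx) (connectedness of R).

Any modally definable frame class is closed under disjoint unions.
Take 4 disjoint single-world reflexive frames: each is trivially connected, but their disjoint union has 4 worlds with no edge between distinct components, so it is not connected.
So the class is not modally definable.

Not definable by any modal formula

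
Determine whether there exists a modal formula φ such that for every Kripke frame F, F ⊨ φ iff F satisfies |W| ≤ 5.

No

Any modally definable frame class is closed under disjoint unions.
Any modal formula valid on each of 6 disjoint one-world frames is valid on their disjoint union (validity is preserved under disjoint unions). Each one-world frame has |W|=1≤5, but the union has |W|=6.
Hence having at most 5 worlds is not modally definable.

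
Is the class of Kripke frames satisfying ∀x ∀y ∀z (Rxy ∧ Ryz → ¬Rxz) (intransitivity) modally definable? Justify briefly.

Modal frame validity is preserved under surjective bounded morphisms.
The 3-cycle (worlds a,b,c with a→b→c→a) is intransitive. Mapping every world to a single reflexive point • is a surjective bounded morphism; the reflexive point is not intransitive (R••∧R•• but R••).
Hence intransitivity is not modally definable.

No — not modally definable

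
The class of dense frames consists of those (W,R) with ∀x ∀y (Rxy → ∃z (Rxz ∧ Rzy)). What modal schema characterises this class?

A defining formula is □□p → □p (the C4 axiom).
Suppose □□p→□p is valid. Take Rxy and set V(p)={w : xR²w}. Then □□p at x, so □p at x, so p at y, i.e. ∃z(Rxz∧Rzy).

□□p → □p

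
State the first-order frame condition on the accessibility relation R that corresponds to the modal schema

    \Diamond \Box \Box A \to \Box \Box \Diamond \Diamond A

This is a Sahlqvist (Geach-type) schema ◇^1□^2A → □^2◇^2A.
First-order correspondent: \forall x \forall y \forall z ((xRy \wedge x R^2 z) \to \exists w (y R^2 w \wedge z R^2 w)).

\forall x \forall y \forall z ((xRy \wedge x R^2 z) \to \exists w (y R^2 w \wedge z R^2 w))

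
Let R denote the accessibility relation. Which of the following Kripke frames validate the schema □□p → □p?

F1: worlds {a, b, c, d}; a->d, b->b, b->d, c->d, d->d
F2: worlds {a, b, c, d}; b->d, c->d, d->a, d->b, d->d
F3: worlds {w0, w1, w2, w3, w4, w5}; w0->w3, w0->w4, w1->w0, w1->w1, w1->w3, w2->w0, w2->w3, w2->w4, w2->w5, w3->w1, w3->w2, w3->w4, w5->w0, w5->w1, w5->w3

The schema corresponds to density: ∀x ∀y (Rxy → ∃z (Rxz ∧ Rzy)).
F1: satisfies the condition.
F2: satisfies the condition.
F3: fails — Rw3w2 but no z with Rw3z and Rzw2.
Valid on: F1, F2.

F1, F2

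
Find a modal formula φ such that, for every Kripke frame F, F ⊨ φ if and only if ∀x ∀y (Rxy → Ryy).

This is shift-reflexivity; the standard corresponding axiom is T□: □(□p → p).
Suppose □(□p→p) is valid. Take Rxy and set V(p)={w : Ryw}. Then at y, □p holds; since □(□p→p) at x, □p→p at y, so p at y, i.e. Ryy.

□(□p → p)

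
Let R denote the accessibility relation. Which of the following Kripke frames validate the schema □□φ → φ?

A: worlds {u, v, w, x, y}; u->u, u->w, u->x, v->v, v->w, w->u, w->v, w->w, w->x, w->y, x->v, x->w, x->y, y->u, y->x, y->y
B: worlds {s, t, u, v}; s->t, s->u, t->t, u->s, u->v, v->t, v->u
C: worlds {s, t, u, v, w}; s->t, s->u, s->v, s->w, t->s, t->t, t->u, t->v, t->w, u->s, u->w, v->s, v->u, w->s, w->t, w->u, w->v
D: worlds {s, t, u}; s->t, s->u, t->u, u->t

A, B, C

The schema corresponds to a generalized confluence (Geach) condition: ∀x ∃w (xR²w ∧ x = w).
A: holds.
B: holds.
C: holds.
D: fails — at s but no w with sR²w and s=w.
Valid on: A, B, C.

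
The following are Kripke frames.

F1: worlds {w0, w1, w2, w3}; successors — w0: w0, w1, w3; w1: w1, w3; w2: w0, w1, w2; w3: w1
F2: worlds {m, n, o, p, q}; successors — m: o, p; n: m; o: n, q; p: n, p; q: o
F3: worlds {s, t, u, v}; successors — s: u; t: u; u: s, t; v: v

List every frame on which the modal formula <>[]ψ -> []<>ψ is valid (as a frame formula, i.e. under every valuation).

F1, F3

The schema corresponds to convergence: forall x forall y forall z (Rxy & Rxz -> exists w (Ryw & Rzw)).
F1: satisfies the condition.
F2: fails — Ron and Roq but n and q have no common successor.
F3: satisfies the condition.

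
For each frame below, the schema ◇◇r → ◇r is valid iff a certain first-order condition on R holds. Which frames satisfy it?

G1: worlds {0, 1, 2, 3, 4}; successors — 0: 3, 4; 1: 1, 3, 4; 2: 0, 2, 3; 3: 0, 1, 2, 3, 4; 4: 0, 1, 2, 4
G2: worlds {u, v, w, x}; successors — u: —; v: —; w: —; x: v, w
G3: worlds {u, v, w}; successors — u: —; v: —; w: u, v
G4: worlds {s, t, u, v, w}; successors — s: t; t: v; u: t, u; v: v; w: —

Frame correspondent (Sahlqvist): ∀x ∀y ∀z (Rxy ∧ Ryz → Rxz) — i.e. transitivity.
G1: fails — R23 and R34 but not R24.
G2: ✓.
G3: ✓.
G4: fails — Rut and Rtv but not Ruv.

G2, G3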